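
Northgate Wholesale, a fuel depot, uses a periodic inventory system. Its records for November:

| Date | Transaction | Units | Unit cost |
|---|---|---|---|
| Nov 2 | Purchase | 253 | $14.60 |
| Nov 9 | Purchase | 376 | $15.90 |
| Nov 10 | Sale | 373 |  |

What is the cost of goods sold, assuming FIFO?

Nov 10, 373 sold [FIFO — oldest first]: 253 @ $14.60 + 120 @ $15.90 = $5,601.80
Ending inventory: 256 @ $15.90 = $4,070.40

COGS = $5,601.80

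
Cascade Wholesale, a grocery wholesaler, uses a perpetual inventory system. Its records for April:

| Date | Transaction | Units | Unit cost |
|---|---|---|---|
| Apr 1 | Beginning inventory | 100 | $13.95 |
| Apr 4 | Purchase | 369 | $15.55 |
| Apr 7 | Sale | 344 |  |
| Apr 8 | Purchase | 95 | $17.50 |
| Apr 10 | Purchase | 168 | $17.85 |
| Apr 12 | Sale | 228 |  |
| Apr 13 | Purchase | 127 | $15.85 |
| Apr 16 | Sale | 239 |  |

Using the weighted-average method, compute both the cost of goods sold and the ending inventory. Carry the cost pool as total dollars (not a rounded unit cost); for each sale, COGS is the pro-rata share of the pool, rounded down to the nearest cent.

After Apr 1: 100 on hand, pool $1,395.00 (≈ $13.9500 each)
After Apr 4: 469 on hand, pool $7,132.95 (≈ $15.2088 each)
Apr 7, sell 344: 344/469 × $7,132.95 → $5,231.84
After Apr 8: 220 on hand, pool $3,563.61 (≈ $16.1982 each)
After Apr 10: 388 on hand, pool $6,562.41 (≈ $16.9134 each)
Apr 12, sell 228: 228/388 × $6,562.41 → $3,856.26
After Apr 13: 287 on hand, pool $4,719.10 (≈ $16.4429 each)
Apr 16, sell 239: 239/287 × $4,719.10 → $3,929.84
Total COGS = $5,231.84 + $3,856.26 + $3,929.84 = $13,017.94
Ending inventory (cost pool remaining) = $789.26

COGS = $13,017.94; ending inventory = $789.26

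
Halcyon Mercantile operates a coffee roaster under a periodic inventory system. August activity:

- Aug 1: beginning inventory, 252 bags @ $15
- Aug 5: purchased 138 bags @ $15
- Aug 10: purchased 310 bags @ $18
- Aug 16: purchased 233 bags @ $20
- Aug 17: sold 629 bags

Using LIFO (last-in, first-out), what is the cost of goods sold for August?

Aug 17, 629 sold [LIFO — newest first]: 233 @ $20 + 310 @ $18 + 86 @ $15 = $11,530
Ending inventory: 252 @ $15 + 52 @ $15 = $4,560

COGS = $11,530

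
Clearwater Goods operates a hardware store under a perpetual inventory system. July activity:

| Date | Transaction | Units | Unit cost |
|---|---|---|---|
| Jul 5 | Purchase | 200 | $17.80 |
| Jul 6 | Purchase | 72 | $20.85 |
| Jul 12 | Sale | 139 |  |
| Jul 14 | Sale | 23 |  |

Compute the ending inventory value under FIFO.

Ending inventory = $2,177.60

Jul 12, 139 sold [FIFO — oldest first]: 139 @ $17.80 = $2,474.20
Jul 14, 23 sold [FIFO — oldest first]: 23 @ $17.80 = $409.40
Total COGS = $2,474.20 + $409.40 = $2,883.60
Ending inventory: 38 @ $17.80 + 72 @ $20.85 = $2,177.60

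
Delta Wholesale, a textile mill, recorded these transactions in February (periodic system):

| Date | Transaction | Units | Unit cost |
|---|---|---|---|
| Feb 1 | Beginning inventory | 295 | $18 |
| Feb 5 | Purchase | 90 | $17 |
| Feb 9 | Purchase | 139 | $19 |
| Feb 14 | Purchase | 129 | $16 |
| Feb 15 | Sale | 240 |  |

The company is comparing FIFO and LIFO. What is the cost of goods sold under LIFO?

COGS = $4,173

FIFO COGS: 240 @ $18 = $4,320
LIFO COGS: 129 @ $16 + 111 @ $19 = $4,173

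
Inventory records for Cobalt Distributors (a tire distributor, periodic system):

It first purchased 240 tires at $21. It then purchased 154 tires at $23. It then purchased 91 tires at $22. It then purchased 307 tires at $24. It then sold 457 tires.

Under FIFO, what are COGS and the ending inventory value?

Sale 1 (457) [FIFO — oldest first]: 240 @ $21 + 154 @ $23 + 63 @ $22 = $9,968
Ending inventory: 28 @ $22 + 307 @ $24 = $7,984

COGS = $9,968; ending inventory = $7,984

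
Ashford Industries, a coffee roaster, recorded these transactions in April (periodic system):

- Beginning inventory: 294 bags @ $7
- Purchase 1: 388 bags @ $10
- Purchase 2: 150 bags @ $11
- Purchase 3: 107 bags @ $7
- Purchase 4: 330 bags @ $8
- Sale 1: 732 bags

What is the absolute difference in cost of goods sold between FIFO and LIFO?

FIFO COGS: 294 @ $7 + 388 @ $10 + 50 @ $11 = $6,488
LIFO COGS: 330 @ $8 + 107 @ $7 + 150 @ $11 + 145 @ $10 = $6,489
Difference = |$6,488 − $6,489| = $1

$1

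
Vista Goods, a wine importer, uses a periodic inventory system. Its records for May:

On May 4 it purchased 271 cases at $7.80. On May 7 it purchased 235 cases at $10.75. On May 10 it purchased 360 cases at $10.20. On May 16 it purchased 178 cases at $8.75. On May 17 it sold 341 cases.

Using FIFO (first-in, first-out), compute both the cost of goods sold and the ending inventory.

May 17, 341 sold [FIFO — oldest first]: 271 @ $7.80 + 70 @ $10.75 = $2,866.30
Ending inventory: 165 @ $10.75 + 360 @ $10.20 + 178 @ $8.75 = $7,003.25
Check: goods available $9,869.55 = COGS $2,866.30 + ending $7,003.25

COGS = $2,866.30; ending inventory = $7,003.25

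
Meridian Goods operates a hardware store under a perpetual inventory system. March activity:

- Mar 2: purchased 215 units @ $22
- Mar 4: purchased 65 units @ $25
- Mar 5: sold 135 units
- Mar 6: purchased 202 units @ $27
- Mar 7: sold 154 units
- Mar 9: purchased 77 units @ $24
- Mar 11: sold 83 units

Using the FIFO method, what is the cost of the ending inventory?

Mar 5, 135 sold [FIFO — oldest first]: 135 @ $22 = $2,970
Mar 7, 154 sold [FIFO — oldest first]: 80 @ $22 + 65 @ $25 + 9 @ $27 = $3,628
Mar 11, 83 sold [FIFO — oldest first]: 83 @ $27 = $2,241
Total COGS = $2,970 + $3,628 + $2,241 = $8,839
Ending inventory: 110 @ $27 + 77 @ $24 = $4,818

Ending inventory = $4,818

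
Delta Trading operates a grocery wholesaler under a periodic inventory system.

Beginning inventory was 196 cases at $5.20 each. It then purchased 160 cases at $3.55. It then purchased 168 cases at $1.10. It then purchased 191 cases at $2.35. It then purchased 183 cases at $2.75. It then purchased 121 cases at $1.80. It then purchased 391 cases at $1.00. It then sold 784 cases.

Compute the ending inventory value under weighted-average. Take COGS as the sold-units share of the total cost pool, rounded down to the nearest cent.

Ending inventory = $1,479.72

Sale 1, sell 784: 784/1410 × $3,332.90 → $1,853.18
Ending inventory (cost pool remaining) = $1,479.72
Check: goods available $3,332.90 = COGS $1,853.18 + ending $1,479.72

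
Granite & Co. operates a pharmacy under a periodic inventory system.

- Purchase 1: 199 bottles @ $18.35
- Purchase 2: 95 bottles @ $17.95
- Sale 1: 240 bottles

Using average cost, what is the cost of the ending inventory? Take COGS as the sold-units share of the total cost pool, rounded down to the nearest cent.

Sale 1, sell 240: 240/294 × $5,356.90 → $4,372.97
Ending inventory (cost pool remaining) = $983.93
Check: goods available $5,356.90 = COGS $4,372.97 + ending $983.93

Ending inventory = $983.93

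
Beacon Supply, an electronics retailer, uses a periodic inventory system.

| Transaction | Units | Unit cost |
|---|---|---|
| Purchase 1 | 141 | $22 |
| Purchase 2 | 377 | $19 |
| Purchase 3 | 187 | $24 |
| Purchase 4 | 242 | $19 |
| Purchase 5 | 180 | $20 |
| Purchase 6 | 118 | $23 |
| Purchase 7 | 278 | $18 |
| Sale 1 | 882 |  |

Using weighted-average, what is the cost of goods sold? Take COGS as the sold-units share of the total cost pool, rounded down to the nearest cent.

COGS = $17,761.03

Sale 1, sell 882: 882/1523 × $30,669.00 → $17,761.03
Ending inventory (cost pool remaining) = $12,907.97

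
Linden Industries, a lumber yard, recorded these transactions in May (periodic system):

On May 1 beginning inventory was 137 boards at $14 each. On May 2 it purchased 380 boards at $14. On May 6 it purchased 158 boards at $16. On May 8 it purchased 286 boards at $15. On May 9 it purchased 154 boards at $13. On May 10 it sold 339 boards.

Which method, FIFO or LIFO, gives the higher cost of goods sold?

FIFO COGS: 137 @ $14 + 202 @ $14 = $4,746
LIFO COGS: 154 @ $13 + 185 @ $15 = $4,777

LIFO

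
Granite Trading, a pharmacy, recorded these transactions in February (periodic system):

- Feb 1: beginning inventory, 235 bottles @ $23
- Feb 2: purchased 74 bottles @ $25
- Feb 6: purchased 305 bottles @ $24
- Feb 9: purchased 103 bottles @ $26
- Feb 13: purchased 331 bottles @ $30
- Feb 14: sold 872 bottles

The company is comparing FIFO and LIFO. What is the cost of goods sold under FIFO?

COGS = $21,903

FIFO COGS: 235 @ $23 + 74 @ $25 + 305 @ $24 + 103 @ $26 + 155 @ $30 = $21,903
LIFO COGS: 331 @ $30 + 103 @ $26 + 305 @ $24 + 74 @ $25 + 59 @ $23 = $23,135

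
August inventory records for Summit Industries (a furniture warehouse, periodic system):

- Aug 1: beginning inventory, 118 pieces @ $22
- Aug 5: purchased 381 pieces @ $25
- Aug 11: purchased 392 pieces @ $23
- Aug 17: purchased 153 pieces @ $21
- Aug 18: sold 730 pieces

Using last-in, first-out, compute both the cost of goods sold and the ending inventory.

COGS = $16,854; ending inventory = $7,496

Aug 18, 730 sold [LIFO — newest first]: 153 @ $21 + 392 @ $23 + 185 @ $25 = $16,854
Ending inventory: 118 @ $22 + 196 @ $25 = $7,496
Check: goods available $24,350 = COGS $16,854 + ending $7,496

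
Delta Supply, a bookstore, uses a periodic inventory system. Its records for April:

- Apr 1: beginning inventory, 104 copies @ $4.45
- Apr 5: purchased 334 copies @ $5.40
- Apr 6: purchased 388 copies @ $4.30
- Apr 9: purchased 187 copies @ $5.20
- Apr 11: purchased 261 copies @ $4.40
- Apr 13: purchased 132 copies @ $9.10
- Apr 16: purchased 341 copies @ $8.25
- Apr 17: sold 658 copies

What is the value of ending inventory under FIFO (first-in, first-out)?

Ending inventory = $6,857.65

Apr 17, 658 sold [FIFO — oldest first]: 104 @ $4.45 + 334 @ $5.40 + 220 @ $4.30 = $3,212.40
Ending inventory: 168 @ $4.30 + 187 @ $5.20 + 261 @ $4.40 + 132 @ $9.10 + 341 @ $8.25 = $6,857.65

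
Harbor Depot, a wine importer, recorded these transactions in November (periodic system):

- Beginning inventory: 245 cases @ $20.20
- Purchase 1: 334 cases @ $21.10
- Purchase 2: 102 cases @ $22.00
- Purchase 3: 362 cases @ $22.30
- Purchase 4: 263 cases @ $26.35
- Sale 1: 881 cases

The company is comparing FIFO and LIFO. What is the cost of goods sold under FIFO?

COGS = $18,700.40

FIFO COGS: 245 @ $20.20 + 334 @ $21.10 + 102 @ $22.00 + 200 @ $22.30 = $18,700.40
LIFO COGS: 263 @ $26.35 + 362 @ $22.30 + 102 @ $22.00 + 154 @ $21.10 = $20,496.05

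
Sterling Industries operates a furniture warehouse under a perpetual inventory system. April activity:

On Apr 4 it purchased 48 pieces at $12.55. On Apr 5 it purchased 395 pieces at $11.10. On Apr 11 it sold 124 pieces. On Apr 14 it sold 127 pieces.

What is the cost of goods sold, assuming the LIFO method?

Apr 11, 124 sold [LIFO — newest first]: 124 @ $11.10 = $1,376.40
Apr 14, 127 sold [LIFO — newest first]: 127 @ $11.10 = $1,409.70
Total COGS = $1,376.40 + $1,409.70 = $2,786.10
Ending inventory: 48 @ $12.55 + 144 @ $11.10 = $2,200.80

COGS = $2,786.10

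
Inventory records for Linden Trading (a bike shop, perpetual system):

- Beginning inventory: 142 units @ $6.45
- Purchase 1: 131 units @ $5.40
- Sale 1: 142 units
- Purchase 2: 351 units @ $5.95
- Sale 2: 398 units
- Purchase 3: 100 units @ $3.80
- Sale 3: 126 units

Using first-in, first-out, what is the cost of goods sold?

COGS = $3,871.35

Sale 1 (142) [FIFO — oldest first]: 142 @ $6.45 = $915.90
Sale 2 (398) [FIFO — oldest first]: 131 @ $5.40 + 267 @ $5.95 = $2,296.05
Sale 3 (126) [FIFO — oldest first]: 84 @ $5.95 + 42 @ $3.80 = $659.40
Total COGS = $915.90 + $2,296.05 + $659.40 = $3,871.35
Ending inventory: 58 @ $3.80 = $220.40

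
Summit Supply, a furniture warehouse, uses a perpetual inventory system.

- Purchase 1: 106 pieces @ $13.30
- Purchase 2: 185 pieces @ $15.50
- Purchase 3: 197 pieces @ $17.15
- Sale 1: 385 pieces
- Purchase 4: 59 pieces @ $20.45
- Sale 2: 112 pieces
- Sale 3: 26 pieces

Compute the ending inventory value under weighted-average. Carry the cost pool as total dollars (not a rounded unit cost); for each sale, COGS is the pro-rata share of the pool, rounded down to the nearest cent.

After Purchase 1: 106 on hand, pool $1,409.80 (≈ $13.3000 each)
After Purchase 2: 291 on hand, pool $4,277.30 (≈ $14.6986 each)
After Purchase 3: 488 on hand, pool $7,655.85 (≈ $15.6882 each)
Sale 1, sell 385: 385/488 × $7,655.85 → $6,039.96
After Purchase 4: 162 on hand, pool $2,822.44 (≈ $17.4225 each)
Sale 2, sell 112: 112/162 × $2,822.44 → $1,951.31
Sale 3, sell 26: 26/50 × $871.13 → $452.98
Total COGS = $6,039.96 + $1,951.31 + $452.98 = $8,444.25
Ending inventory (cost pool remaining) = $418.15

Ending inventory = $418.15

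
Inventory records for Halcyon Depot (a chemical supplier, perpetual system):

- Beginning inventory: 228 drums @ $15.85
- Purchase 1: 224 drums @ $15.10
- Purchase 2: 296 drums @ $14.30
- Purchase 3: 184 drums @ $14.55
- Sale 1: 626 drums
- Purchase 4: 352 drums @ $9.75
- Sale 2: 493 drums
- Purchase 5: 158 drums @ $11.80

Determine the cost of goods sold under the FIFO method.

Sale 1 (626) [FIFO — oldest first]: 228 @ $15.85 + 224 @ $15.10 + 174 @ $14.30 = $9,484.40
Sale 2 (493) [FIFO — oldest first]: 122 @ $14.30 + 184 @ $14.55 + 187 @ $9.75 = $6,245.05
Total COGS = $9,484.40 + $6,245.05 = $15,729.45
Ending inventory: 165 @ $9.75 + 158 @ $11.80 = $3,473.15

COGS = $15,729.45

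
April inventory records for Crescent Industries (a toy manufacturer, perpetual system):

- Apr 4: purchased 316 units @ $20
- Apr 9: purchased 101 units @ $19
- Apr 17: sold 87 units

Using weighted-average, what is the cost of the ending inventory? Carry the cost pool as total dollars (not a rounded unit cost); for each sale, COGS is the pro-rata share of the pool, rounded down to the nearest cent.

Ending inventory = $6,520.08

After Apr 4: 316 on hand, pool $6,320.00 (≈ $20.0000 each)
After Apr 9: 417 on hand, pool $8,239.00 (≈ $19.7578 each)
Apr 17, sell 87: 87/417 × $8,239.00 → $1,718.92
Ending inventory (cost pool remaining) = $6,520.08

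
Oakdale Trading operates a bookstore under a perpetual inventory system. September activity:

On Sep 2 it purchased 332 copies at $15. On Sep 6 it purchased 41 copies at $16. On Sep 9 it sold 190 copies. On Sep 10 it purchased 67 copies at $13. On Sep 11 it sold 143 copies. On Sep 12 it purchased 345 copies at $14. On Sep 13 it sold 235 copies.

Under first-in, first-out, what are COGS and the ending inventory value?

COGS = $8,299; ending inventory = $3,038

Sep 9, 190 sold [FIFO — oldest first]: 190 @ $15 = $2,850
Sep 11, 143 sold [FIFO — oldest first]: 142 @ $15 + 1 @ $16 = $2,146
Sep 13, 235 sold [FIFO — oldest first]: 40 @ $16 + 67 @ $13 + 128 @ $14 = $3,303
Total COGS = $2,850 + $2,146 + $3,303 = $8,299
Ending inventory: 217 @ $14 = $3,038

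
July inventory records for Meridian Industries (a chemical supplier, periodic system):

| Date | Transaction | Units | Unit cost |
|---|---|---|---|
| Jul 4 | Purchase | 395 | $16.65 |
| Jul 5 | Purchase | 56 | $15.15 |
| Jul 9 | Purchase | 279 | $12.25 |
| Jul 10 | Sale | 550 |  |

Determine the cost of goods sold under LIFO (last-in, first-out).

COGS = $7,845.90

Jul 10, 550 sold [LIFO — newest first]: 279 @ $12.25 + 56 @ $15.15 + 215 @ $16.65 = $7,845.90
Ending inventory: 180 @ $16.65 = $2,997.00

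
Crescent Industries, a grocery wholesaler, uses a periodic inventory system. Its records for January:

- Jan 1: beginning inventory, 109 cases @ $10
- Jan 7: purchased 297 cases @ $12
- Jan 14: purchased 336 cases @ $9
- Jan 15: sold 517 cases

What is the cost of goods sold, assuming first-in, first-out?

Jan 15, 517 sold [FIFO — oldest first]: 109 @ $10 + 297 @ $12 + 111 @ $9 = $5,653
Ending inventory: 225 @ $9 = $2,025
Check: goods available $7,678 = COGS $5,653 + ending $2,025

COGS = $5,653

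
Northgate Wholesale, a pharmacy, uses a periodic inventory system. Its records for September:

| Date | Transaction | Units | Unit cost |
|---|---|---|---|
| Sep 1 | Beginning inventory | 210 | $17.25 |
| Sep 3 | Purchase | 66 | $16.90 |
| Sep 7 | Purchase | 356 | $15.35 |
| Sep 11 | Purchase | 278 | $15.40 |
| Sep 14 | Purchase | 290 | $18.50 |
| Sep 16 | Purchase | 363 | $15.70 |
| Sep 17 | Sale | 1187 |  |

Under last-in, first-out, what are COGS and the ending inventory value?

Sep 17, 1187 sold [LIFO — newest first]: 363 @ $15.70 + 290 @ $18.50 + 278 @ $15.40 + 256 @ $15.35 = $19,274.90
Ending inventory: 210 @ $17.25 + 66 @ $16.90 + 100 @ $15.35 = $6,272.90

COGS = $19,274.90; ending inventory = $6,272.90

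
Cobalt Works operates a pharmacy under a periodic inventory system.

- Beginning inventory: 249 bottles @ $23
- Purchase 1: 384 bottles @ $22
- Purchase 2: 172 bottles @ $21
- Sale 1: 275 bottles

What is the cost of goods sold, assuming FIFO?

COGS = $6,299

Sale 1 (275) [FIFO — oldest first]: 249 @ $23 + 26 @ $22 = $6,299
Ending inventory: 358 @ $22 + 172 @ $21 = $11,488
Check: goods available $17,787 = COGS $6,299 + ending $11,488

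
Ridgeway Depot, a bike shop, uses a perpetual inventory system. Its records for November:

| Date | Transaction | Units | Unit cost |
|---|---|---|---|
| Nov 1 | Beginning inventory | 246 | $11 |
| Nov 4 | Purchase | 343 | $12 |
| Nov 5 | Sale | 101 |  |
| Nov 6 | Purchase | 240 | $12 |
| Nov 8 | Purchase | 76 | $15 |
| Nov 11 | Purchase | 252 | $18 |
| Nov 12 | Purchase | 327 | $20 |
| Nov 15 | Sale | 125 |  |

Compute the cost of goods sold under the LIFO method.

Nov 5, 101 sold [LIFO — newest first]: 101 @ $12 = $1,212
Nov 15, 125 sold [LIFO — newest first]: 125 @ $20 = $2,500
Total COGS = $1,212 + $2,500 = $3,712
Ending inventory: 246 @ $11 + 242 @ $12 + 240 @ $12 + 76 @ $15 + 252 @ $18 + 202 @ $20 = $18,206

COGS = $3,712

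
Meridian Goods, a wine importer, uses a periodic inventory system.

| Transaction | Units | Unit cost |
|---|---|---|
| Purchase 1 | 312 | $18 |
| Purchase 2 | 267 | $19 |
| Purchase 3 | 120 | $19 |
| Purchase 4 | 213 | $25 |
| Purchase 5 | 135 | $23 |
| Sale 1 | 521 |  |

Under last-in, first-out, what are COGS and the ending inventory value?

COGS = $11,717; ending inventory = $9,682

Sale 1 (521) [LIFO — newest first]: 135 @ $23 + 213 @ $25 + 120 @ $19 + 53 @ $19 = $11,717
Ending inventory: 312 @ $18 + 214 @ $19 = $9,682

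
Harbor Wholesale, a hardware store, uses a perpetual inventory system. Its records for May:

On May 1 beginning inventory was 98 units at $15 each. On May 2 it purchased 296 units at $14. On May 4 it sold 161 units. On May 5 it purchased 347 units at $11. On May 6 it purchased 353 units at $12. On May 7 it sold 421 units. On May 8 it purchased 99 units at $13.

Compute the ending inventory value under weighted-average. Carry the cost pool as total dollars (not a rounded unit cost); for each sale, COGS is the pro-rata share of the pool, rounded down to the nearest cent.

After May 1: 98 on hand, pool $1,470.00 (≈ $15.0000 each)
After May 2: 394 on hand, pool $5,614.00 (≈ $14.2487 each)
May 4, sell 161: 161/394 × $5,614.00 → $2,294.04
After May 5: 580 on hand, pool $7,136.96 (≈ $12.3051 each)
After May 6: 933 on hand, pool $11,372.96 (≈ $12.1897 each)
May 7, sell 421: 421/933 × $11,372.96 → $5,131.85
After May 8: 611 on hand, pool $7,528.11 (≈ $12.3210 each)
Total COGS = $2,294.04 + $5,131.85 = $7,425.89
Ending inventory (cost pool remaining) = $7,528.11
Check: goods available $14,954.00 = COGS $7,425.89 + ending $7,528.11

Ending inventory = $7,528.11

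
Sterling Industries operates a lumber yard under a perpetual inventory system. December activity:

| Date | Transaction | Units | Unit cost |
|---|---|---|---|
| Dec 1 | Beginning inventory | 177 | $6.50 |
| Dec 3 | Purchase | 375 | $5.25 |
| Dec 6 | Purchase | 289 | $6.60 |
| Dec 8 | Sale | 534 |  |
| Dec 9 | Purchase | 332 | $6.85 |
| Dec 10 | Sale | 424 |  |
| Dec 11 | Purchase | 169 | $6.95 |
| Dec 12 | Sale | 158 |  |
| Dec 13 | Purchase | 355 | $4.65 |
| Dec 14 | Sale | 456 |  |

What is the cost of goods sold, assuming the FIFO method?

COGS = $9,544.90

Dec 8, 534 sold [FIFO — oldest first]: 177 @ $6.50 + 357 @ $5.25 = $3,024.75
Dec 10, 424 sold [FIFO — oldest first]: 18 @ $5.25 + 289 @ $6.60 + 117 @ $6.85 = $2,803.35
Dec 12, 158 sold [FIFO — oldest first]: 158 @ $6.85 = $1,082.30
Dec 14, 456 sold [FIFO — oldest first]: 57 @ $6.85 + 169 @ $6.95 + 230 @ $4.65 = $2,634.50
Total COGS = $3,024.75 + $2,803.35 + $1,082.30 + $2,634.50 = $9,544.90
Ending inventory: 125 @ $4.65 = $581.25
Check: goods available $10,126.15 = COGS $9,544.90 + ending $581.25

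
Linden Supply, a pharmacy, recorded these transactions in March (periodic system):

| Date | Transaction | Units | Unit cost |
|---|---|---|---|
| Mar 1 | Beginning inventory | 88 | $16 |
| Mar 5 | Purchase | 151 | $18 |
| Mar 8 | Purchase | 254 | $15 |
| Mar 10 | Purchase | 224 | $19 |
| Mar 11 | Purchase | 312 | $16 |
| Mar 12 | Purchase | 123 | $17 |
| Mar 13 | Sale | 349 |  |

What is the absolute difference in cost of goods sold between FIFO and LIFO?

FIFO COGS: 88 @ $16 + 151 @ $18 + 110 @ $15 = $5,776
LIFO COGS: 123 @ $17 + 226 @ $16 = $5,707
Difference = |$5,776 − $5,707| = $69

$69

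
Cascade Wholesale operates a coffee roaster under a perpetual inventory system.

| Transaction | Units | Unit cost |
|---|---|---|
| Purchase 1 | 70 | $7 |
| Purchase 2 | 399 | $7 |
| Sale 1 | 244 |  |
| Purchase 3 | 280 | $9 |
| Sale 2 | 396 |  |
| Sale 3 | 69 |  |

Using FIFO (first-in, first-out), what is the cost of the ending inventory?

Ending inventory = $360

Sale 1 (244) [FIFO — oldest first]: 70 @ $7 + 174 @ $7 = $1,708
Sale 2 (396) [FIFO — oldest first]: 225 @ $7 + 171 @ $9 = $3,114
Sale 3 (69) [FIFO — oldest first]: 69 @ $9 = $621
Total COGS = $1,708 + $3,114 + $621 = $5,443
Ending inventory: 40 @ $9 = $360
Check: goods available $5,803 = COGS $5,443 + ending $360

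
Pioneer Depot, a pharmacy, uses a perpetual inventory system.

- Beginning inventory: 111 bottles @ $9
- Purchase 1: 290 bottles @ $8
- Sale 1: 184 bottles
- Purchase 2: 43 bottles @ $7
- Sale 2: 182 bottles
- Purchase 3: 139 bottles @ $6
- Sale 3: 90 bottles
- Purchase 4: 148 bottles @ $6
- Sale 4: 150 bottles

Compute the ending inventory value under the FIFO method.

Ending inventory = $750

Sale 1 (184) [FIFO — oldest first]: 111 @ $9 + 73 @ $8 = $1,583
Sale 2 (182) [FIFO — oldest first]: 182 @ $8 = $1,456
Sale 3 (90) [FIFO — oldest first]: 35 @ $8 + 43 @ $7 + 12 @ $6 = $653
Sale 4 (150) [FIFO — oldest first]: 127 @ $6 + 23 @ $6 = $900
Total COGS = $1,583 + $1,456 + $653 + $900 = $4,592
Ending inventory: 125 @ $6 = $750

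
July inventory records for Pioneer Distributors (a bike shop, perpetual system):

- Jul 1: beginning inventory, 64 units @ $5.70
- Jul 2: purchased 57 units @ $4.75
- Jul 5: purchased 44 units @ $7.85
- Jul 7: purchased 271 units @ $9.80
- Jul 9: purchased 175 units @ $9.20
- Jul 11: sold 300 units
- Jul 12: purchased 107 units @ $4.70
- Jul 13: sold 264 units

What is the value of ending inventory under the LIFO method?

Ending inventory = $894.60

Jul 11, 300 sold [LIFO — newest first]: 175 @ $9.20 + 125 @ $9.80 = $2,835.00
Jul 13, 264 sold [LIFO — newest first]: 107 @ $4.70 + 146 @ $9.80 + 11 @ $7.85 = $2,020.05
Total COGS = $2,835.00 + $2,020.05 = $4,855.05
Ending inventory: 64 @ $5.70 + 57 @ $4.75 + 33 @ $7.85 = $894.60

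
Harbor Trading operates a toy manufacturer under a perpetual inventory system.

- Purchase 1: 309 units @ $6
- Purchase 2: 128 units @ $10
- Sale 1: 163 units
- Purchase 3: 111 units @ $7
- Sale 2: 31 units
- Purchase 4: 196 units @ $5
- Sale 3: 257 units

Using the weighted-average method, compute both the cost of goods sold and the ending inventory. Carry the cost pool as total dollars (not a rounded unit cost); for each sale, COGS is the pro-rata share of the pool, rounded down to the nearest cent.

COGS = $3,025.78; ending inventory = $1,865.22

After Purchase 1: 309 on hand, pool $1,854.00 (≈ $6.0000 each)
After Purchase 2: 437 on hand, pool $3,134.00 (≈ $7.1716 each)
Sale 1, sell 163: 163/437 × $3,134.00 → $1,168.97
After Purchase 3: 385 on hand, pool $2,742.03 (≈ $7.1222 each)
Sale 2, sell 31: 31/385 × $2,742.03 → $220.78
After Purchase 4: 550 on hand, pool $3,501.25 (≈ $6.3659 each)
Sale 3, sell 257: 257/550 × $3,501.25 → $1,636.03
Total COGS = $1,168.97 + $220.78 + $1,636.03 = $3,025.78
Ending inventory (cost pool remaining) = $1,865.22
Check: goods available $4,891.00 = COGS $3,025.78 + ending $1,865.22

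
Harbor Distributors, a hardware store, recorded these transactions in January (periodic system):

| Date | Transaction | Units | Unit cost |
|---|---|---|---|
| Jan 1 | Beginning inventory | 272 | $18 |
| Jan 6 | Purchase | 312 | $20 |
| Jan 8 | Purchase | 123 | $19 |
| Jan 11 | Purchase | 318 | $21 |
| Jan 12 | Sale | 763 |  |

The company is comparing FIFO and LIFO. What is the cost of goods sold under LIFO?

COGS = $15,435

FIFO COGS: 272 @ $18 + 312 @ $20 + 123 @ $19 + 56 @ $21 = $14,649
LIFO COGS: 318 @ $21 + 123 @ $19 + 312 @ $20 + 10 @ $18 = $15,435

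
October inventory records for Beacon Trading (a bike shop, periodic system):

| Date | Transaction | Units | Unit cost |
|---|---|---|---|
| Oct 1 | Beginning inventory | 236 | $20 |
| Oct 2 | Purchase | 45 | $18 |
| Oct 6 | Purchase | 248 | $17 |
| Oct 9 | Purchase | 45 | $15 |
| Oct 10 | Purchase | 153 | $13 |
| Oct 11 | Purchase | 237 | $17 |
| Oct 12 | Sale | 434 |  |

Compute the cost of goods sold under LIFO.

COGS = $6,678

Oct 12, 434 sold [LIFO — newest first]: 237 @ $17 + 153 @ $13 + 44 @ $15 = $6,678
Ending inventory: 236 @ $20 + 45 @ $18 + 248 @ $17 + 1 @ $15 = $9,761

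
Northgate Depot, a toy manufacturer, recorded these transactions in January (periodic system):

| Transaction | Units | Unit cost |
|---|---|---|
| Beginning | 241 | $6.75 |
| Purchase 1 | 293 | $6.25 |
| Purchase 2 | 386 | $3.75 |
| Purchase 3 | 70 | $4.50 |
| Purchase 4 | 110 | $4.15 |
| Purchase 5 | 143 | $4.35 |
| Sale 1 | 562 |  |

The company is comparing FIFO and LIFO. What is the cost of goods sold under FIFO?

FIFO COGS: 241 @ $6.75 + 293 @ $6.25 + 28 @ $3.75 = $3,563.00
LIFO COGS: 143 @ $4.35 + 110 @ $4.15 + 70 @ $4.50 + 239 @ $3.75 = $2,289.80

COGS = $3,563.00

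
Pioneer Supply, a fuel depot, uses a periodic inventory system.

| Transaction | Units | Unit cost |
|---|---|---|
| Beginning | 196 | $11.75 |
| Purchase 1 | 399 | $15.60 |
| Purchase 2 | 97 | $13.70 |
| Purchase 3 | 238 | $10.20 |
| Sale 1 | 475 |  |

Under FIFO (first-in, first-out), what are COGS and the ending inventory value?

COGS = $6,655.40; ending inventory = $5,628.50

Sale 1 (475) [FIFO — oldest first]: 196 @ $11.75 + 279 @ $15.60 = $6,655.40
Ending inventory: 120 @ $15.60 + 97 @ $13.70 + 238 @ $10.20 = $5,628.50
Check: goods available $12,283.90 = COGS $6,655.40 + ending $5,628.50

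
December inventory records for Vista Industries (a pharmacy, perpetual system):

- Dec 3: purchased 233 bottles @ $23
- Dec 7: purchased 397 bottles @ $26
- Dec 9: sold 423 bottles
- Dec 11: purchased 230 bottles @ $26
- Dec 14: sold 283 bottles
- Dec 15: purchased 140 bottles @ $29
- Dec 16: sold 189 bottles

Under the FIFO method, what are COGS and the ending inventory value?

COGS = $22,676; ending inventory = $3,045

Dec 9, 423 sold [FIFO — oldest first]: 233 @ $23 + 190 @ $26 = $10,299
Dec 14, 283 sold [FIFO — oldest first]: 207 @ $26 + 76 @ $26 = $7,358
Dec 16, 189 sold [FIFO — oldest first]: 154 @ $26 + 35 @ $29 = $5,019
Total COGS = $10,299 + $7,358 + $5,019 = $22,676
Ending inventory: 105 @ $29 = $3,045
Check: goods available $25,721 = COGS $22,676 + ending $3,045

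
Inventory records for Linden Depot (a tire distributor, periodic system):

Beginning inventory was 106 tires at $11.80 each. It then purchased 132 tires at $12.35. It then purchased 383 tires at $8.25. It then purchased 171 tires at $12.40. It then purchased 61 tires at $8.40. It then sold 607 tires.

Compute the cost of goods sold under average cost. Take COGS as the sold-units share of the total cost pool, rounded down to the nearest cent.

COGS = $6,172.15

Sale 1, sell 607: 607/853 × $8,673.55 → $6,172.15
Ending inventory (cost pool remaining) = $2,501.40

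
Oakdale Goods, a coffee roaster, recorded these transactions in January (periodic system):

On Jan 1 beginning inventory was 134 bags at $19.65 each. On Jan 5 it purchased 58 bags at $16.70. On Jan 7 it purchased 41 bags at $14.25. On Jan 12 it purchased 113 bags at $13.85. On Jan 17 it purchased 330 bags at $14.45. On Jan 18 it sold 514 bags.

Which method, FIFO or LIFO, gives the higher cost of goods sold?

FIFO

FIFO COGS: 134 @ $19.65 + 58 @ $16.70 + 41 @ $14.25 + 113 @ $13.85 + 168 @ $14.45 = $8,178.60
LIFO COGS: 330 @ $14.45 + 113 @ $13.85 + 41 @ $14.25 + 30 @ $16.70 = $7,418.80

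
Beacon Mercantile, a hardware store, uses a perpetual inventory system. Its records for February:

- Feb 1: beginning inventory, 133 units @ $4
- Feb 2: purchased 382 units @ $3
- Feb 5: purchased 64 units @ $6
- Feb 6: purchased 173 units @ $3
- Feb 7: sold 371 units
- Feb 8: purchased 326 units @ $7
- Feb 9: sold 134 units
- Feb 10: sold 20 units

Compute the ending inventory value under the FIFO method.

Ending inventory = $3,125

Feb 7, 371 sold [FIFO — oldest first]: 133 @ $4 + 238 @ $3 = $1,246
Feb 9, 134 sold [FIFO — oldest first]: 134 @ $3 = $402
Feb 10, 20 sold [FIFO — oldest first]: 10 @ $3 + 10 @ $6 = $90
Total COGS = $1,246 + $402 + $90 = $1,738
Ending inventory: 54 @ $6 + 173 @ $3 + 326 @ $7 = $3,125
Check: goods available $4,863 = COGS $1,738 + ending $3,125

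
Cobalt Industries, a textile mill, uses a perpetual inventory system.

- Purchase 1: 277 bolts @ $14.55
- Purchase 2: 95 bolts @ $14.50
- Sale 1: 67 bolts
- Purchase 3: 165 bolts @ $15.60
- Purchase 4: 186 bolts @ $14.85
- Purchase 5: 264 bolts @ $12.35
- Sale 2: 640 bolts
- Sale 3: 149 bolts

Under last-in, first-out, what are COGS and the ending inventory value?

Sale 1 (67) [LIFO — newest first]: 67 @ $14.50 = $971.50
Sale 2 (640) [LIFO — newest first]: 264 @ $12.35 + 186 @ $14.85 + 165 @ $15.60 + 25 @ $14.50 = $8,959.00
Sale 3 (149) [LIFO — newest first]: 3 @ $14.50 + 146 @ $14.55 = $2,167.80
Total COGS = $971.50 + $8,959.00 + $2,167.80 = $12,098.30
Ending inventory: 131 @ $14.55 = $1,906.05
Check: goods available $14,004.35 = COGS $12,098.30 + ending $1,906.05

COGS = $12,098.30; ending inventory = $1,906.05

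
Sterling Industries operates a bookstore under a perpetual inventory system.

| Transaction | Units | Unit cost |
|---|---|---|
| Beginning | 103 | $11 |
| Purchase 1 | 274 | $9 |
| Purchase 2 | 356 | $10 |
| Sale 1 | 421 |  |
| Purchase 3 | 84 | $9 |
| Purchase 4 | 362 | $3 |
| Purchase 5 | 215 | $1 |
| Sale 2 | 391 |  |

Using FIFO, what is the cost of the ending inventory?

Ending inventory = $1,346

Sale 1 (421) [FIFO — oldest first]: 103 @ $11 + 274 @ $9 + 44 @ $10 = $4,039
Sale 2 (391) [FIFO — oldest first]: 312 @ $10 + 79 @ $9 = $3,831
Total COGS = $4,039 + $3,831 = $7,870
Ending inventory: 5 @ $9 + 362 @ $3 + 215 @ $1 = $1,346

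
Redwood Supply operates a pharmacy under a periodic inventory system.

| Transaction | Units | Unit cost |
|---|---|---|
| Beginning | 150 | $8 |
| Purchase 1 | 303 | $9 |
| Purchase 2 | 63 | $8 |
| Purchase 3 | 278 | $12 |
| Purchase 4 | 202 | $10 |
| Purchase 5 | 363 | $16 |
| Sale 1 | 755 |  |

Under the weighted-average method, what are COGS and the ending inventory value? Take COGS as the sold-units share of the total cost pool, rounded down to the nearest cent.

COGS = $8,663.88; ending inventory = $6,931.12

Sale 1, sell 755: 755/1359 × $15,595.00 → $8,663.88
Ending inventory (cost pool remaining) = $6,931.12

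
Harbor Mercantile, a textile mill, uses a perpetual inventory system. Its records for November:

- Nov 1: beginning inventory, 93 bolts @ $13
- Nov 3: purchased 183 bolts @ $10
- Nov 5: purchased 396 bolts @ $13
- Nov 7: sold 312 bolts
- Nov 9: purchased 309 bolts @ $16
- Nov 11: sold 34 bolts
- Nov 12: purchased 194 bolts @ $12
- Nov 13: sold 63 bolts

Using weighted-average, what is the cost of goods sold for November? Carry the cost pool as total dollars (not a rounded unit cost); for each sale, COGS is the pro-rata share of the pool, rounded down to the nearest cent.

After Nov 1: 93 on hand, pool $1,209.00 (≈ $13.0000 each)
After Nov 3: 276 on hand, pool $3,039.00 (≈ $11.0109 each)
After Nov 5: 672 on hand, pool $8,187.00 (≈ $12.1830 each)
Nov 7, sell 312: 312/672 × $8,187.00 → $3,801.10
After Nov 9: 669 on hand, pool $9,329.90 (≈ $13.9460 each)
Nov 11, sell 34: 34/669 × $9,329.90 → $474.16
After Nov 12: 829 on hand, pool $11,183.74 (≈ $13.4906 each)
Nov 13, sell 63: 63/829 × $11,183.74 → $849.91
Total COGS = $3,801.10 + $474.16 + $849.91 = $5,125.17
Ending inventory (cost pool remaining) = $10,333.83

COGS = $5,125.17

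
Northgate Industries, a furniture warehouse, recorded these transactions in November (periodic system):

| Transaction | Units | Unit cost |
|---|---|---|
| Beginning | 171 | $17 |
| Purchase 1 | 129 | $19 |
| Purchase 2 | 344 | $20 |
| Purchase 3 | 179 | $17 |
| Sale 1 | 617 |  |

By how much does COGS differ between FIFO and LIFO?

FIFO COGS: 171 @ $17 + 129 @ $19 + 317 @ $20 = $11,698
LIFO COGS: 179 @ $17 + 344 @ $20 + 94 @ $19 = $11,709
Difference = |$11,698 − $11,709| = $11

$11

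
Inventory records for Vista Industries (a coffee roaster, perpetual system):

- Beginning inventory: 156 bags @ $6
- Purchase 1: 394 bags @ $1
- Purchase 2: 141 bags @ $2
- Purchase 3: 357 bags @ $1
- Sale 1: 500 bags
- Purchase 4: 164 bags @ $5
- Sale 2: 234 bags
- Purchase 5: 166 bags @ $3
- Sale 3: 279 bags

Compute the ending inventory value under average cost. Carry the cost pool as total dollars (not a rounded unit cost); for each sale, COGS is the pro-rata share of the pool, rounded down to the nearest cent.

Ending inventory = $986.03

After Beginning: 156 on hand, pool $936.00 (≈ $6.0000 each)
After Purchase 1: 550 on hand, pool $1,330.00 (≈ $2.4182 each)
After Purchase 2: 691 on hand, pool $1,612.00 (≈ $2.3329 each)
After Purchase 3: 1048 on hand, pool $1,969.00 (≈ $1.8788 each)
Sale 1, sell 500: 500/1048 × $1,969.00 → $939.40
After Purchase 4: 712 on hand, pool $1,849.60 (≈ $2.5978 each)
Sale 2, sell 234: 234/712 × $1,849.60 → $607.87
After Purchase 5: 644 on hand, pool $1,739.73 (≈ $2.7014 each)
Sale 3, sell 279: 279/644 × $1,739.73 → $753.70
Total COGS = $939.40 + $607.87 + $753.70 = $2,300.97
Ending inventory (cost pool remaining) = $986.03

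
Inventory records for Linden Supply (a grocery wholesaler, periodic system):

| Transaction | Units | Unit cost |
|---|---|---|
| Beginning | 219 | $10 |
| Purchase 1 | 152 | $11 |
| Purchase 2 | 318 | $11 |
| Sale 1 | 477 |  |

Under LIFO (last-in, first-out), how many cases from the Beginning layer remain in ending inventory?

212

Sale 1 (477) [LIFO — newest first]: 318 @ $11 + 152 @ $11 + 7 @ $10 = $5,240
Ending inventory: 212 @ $10 = $2,120
Check: goods available $7,360 = COGS $5,240 + ending $2,120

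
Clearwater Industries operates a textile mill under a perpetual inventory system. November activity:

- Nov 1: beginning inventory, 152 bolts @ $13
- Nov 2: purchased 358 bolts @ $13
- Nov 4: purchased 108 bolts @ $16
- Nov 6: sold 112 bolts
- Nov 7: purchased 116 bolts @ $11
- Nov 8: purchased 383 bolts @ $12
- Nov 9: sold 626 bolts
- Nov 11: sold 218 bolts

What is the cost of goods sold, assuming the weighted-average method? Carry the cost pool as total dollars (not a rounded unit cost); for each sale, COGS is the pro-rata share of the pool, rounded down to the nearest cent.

After Nov 1: 152 on hand, pool $1,976.00 (≈ $13.0000 each)
After Nov 2: 510 on hand, pool $6,630.00 (≈ $13.0000 each)
After Nov 4: 618 on hand, pool $8,358.00 (≈ $13.5243 each)
Nov 6, sell 112: 112/618 × $8,358.00 → $1,514.71
After Nov 7: 622 on hand, pool $8,119.29 (≈ $13.0535 each)
After Nov 8: 1005 on hand, pool $12,715.29 (≈ $12.6520 each)
Nov 9, sell 626: 626/1005 × $12,715.29 → $7,920.17
Nov 11, sell 218: 218/379 × $4,795.12 → $2,758.14
Total COGS = $1,514.71 + $7,920.17 + $2,758.14 = $12,193.02
Ending inventory (cost pool remaining) = $2,036.98
Check: goods available $14,230.00 = COGS $12,193.02 + ending $2,036.98

COGS = $12,193.02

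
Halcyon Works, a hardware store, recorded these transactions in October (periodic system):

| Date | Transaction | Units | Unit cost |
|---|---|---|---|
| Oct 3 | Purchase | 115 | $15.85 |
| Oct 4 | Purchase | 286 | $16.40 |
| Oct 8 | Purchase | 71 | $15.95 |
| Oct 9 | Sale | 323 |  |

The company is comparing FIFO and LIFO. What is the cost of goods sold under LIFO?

COGS = $5,265.25

FIFO COGS: 115 @ $15.85 + 208 @ $16.40 = $5,233.95
LIFO COGS: 71 @ $15.95 + 252 @ $16.40 = $5,265.25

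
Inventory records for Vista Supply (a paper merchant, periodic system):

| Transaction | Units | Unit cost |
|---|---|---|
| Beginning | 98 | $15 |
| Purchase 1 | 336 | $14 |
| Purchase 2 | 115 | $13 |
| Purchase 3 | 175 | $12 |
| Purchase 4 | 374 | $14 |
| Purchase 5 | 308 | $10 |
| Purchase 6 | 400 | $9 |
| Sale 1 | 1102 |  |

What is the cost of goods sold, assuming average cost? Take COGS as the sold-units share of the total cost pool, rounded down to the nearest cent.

COGS = $13,231.93

Sale 1, sell 1102: 1102/1806 × $21,685.00 → $13,231.93
Ending inventory (cost pool remaining) = $8,453.07
Check: goods available $21,685.00 = COGS $13,231.93 + ending $8,453.07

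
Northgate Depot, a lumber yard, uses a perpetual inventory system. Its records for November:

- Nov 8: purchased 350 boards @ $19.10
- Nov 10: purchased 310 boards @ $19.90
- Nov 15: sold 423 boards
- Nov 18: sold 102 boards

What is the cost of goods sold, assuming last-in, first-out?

Nov 15, 423 sold [LIFO — newest first]: 310 @ $19.90 + 113 @ $19.10 = $8,327.30
Nov 18, 102 sold [LIFO — newest first]: 102 @ $19.10 = $1,948.20
Total COGS = $8,327.30 + $1,948.20 = $10,275.50
Ending inventory: 135 @ $19.10 = $2,578.50

COGS = $10,275.50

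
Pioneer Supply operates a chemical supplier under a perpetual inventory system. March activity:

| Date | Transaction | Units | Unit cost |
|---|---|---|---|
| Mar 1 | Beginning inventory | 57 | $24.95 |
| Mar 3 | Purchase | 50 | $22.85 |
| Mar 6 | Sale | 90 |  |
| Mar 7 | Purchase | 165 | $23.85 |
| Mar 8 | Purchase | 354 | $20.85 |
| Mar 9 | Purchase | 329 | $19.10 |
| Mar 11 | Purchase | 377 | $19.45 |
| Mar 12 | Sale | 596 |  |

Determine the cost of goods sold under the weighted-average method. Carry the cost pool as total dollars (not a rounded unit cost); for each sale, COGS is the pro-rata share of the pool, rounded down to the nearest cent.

COGS = $14,317.19

After Mar 1: 57 on hand, pool $1,422.15 (≈ $24.9500 each)
After Mar 3: 107 on hand, pool $2,564.65 (≈ $23.9687 each)
Mar 6, sell 90: 90/107 × $2,564.65 → $2,157.18
After Mar 7: 182 on hand, pool $4,342.72 (≈ $23.8611 each)
After Mar 8: 536 on hand, pool $11,723.62 (≈ $21.8724 each)
After Mar 9: 865 on hand, pool $18,007.52 (≈ $20.8179 each)
After Mar 11: 1242 on hand, pool $25,340.17 (≈ $20.4027 each)
Mar 12, sell 596: 596/1242 × $25,340.17 → $12,160.01
Total COGS = $2,157.18 + $12,160.01 = $14,317.19
Ending inventory (cost pool remaining) = $13,180.16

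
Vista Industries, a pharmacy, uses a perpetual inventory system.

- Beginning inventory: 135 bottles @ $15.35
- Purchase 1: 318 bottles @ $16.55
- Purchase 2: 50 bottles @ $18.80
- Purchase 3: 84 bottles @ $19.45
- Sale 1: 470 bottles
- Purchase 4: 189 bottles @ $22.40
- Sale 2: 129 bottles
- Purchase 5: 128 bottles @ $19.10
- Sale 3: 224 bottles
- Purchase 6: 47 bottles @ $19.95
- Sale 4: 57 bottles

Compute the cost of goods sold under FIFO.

COGS = $16,128.95

Sale 1 (470) [FIFO — oldest first]: 135 @ $15.35 + 318 @ $16.55 + 17 @ $18.80 = $7,654.75
Sale 2 (129) [FIFO — oldest first]: 33 @ $18.80 + 84 @ $19.45 + 12 @ $22.40 = $2,523.00
Sale 3 (224) [FIFO — oldest first]: 177 @ $22.40 + 47 @ $19.10 = $4,862.50
Sale 4 (57) [FIFO — oldest first]: 57 @ $19.10 = $1,088.70
Total COGS = $7,654.75 + $2,523.00 + $4,862.50 + $1,088.70 = $16,128.95
Ending inventory: 24 @ $19.10 + 47 @ $19.95 = $1,396.05
Check: goods available $17,525.00 = COGS $16,128.95 + ending $1,396.05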